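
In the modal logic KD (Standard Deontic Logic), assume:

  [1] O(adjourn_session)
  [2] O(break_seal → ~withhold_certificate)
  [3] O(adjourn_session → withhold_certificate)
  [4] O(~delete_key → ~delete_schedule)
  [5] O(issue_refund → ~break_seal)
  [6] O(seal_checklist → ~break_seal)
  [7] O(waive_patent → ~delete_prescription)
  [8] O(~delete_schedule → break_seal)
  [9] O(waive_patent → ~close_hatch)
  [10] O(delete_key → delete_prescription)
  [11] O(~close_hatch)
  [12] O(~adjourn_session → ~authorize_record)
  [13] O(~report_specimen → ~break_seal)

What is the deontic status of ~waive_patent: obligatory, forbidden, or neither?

Obligatory

Premise 1 gives O(adjourn_session).
Premise 3 is O(adjourn_session → withhold_certificate); since O(adjourn_session), deontic closure gives O(withhold_certificate).
Premise 2 is O(break_seal → ~withhold_certificate); contrapositively O(withhold_certificate → ~break_seal). Since O(withhold_certificate) holds, K gives O(~break_seal).
Premise 8, O(~delete_schedule → break_seal), contraposes to O(~break_seal → delete_schedule); with O(~break_seal) we get O(delete_schedule).
Premise 4, O(~delete_key → ~delete_schedule), contraposes to O(delete_schedule → delete_key); with O(delete_schedule) we get O(delete_key).
Applying K to premise 10 (O(delete_key → delete_prescription)) and O(delete_key) yields O(delete_prescription).
Premise 7 is O(waive_patent → ~delete_prescription); contrapositively O(delete_prescription → ~waive_patent). Since O(delete_prescription) holds, K gives O(~waive_patent).
Premises 5, 6, 9, 11, 12, 13 do not contribute to this derivation.
Hence ~waive_patent is obligatory.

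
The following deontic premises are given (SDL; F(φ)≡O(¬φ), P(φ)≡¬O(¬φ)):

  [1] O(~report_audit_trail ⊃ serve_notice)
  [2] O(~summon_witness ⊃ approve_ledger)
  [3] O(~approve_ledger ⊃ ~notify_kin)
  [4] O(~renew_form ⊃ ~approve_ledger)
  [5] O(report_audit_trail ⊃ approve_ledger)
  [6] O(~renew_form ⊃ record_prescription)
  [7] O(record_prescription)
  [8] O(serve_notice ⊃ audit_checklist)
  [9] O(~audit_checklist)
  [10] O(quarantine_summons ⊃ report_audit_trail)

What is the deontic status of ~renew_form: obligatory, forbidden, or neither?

Forbidden

From premise 9 we have O(~audit_checklist).
Premise 8, O(serve_notice ⊃ audit_checklist), contraposes to O(~audit_checklist ⊃ ~serve_notice); with O(~audit_checklist) we get O(~serve_notice).
Premise 1, O(~report_audit_trail ⊃ serve_notice), contraposes to O(~serve_notice ⊃ report_audit_trail); with O(~serve_notice) we get O(report_audit_trail).
Premise 5 is O(report_audit_trail ⊃ approve_ledger); since O(report_audit_trail), deontic closure gives O(approve_ledger).
The contrapositive of premise 4 (O(~renew_form ⊃ ~approve_ledger)) is O(approve_ledger ⊃ renew_form), and O(approve_ledger) is already established, so O(renew_form).
Premises 2, 3, 6, 7, 10 do not contribute to this derivation.
Thus O(renew_form), which is F(~renew_form): ~renew_form is forbidden.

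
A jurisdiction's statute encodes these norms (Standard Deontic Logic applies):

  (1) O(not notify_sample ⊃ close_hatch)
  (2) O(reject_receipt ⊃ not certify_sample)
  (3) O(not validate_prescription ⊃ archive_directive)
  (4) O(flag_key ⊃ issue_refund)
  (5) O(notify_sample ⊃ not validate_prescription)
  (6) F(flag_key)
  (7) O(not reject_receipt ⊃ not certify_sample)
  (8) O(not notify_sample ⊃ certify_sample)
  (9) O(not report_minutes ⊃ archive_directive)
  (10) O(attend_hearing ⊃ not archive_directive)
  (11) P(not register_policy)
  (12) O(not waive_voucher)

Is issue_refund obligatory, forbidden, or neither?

Premise 4 is O(flag_key ⊃ issue_refund), but O(flag_key) is not derivable from the premises, so it does not yield O(issue_refund).
No premise or chain of K-axiom applications forces O(issue_refund), and none forces O(not issue_refund). So issue_refund is neither obligatory nor forbidden under these norms.

Neither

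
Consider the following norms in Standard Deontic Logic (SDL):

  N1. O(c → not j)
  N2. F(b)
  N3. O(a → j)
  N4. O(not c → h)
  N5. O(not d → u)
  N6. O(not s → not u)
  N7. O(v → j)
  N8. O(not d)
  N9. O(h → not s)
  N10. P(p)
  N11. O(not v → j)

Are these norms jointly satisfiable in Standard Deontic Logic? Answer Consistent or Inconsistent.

Inconsistent

By case analysis on not v: premise 11 gives O(not v → j) and premise 7 gives O(v → j), so O(j) either way.
Premise 1 is O(c → not j); contrapositively O(j → not c). Since O(j) holds, K gives O(not c).
Applying K to premise 4 (O(not c → h)) and O(not c) yields O(h).
With premise 9, O(h → not s), the K-axiom yields O(not s).
Premise 6 is O(not s → not u); since O(not s), deontic closure gives O(not u).
Premise 5 is O(not d → u); contrapositively O(not u → d). Since O(not u) holds, K gives O(d).
Yet premise 8 states O(not d).
We now have both O(d) and O(not d) — d is simultaneously obligatory and forbidden, violating the D-axiom.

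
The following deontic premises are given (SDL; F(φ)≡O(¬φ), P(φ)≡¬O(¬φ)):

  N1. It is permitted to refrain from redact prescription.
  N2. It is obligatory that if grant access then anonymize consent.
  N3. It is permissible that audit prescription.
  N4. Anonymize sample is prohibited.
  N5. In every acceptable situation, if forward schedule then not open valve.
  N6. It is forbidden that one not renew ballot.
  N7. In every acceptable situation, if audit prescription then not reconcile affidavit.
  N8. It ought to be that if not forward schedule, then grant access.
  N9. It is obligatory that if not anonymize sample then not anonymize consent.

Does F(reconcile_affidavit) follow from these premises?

Premise 7 is O(audit_prescription → ¬reconcile_affidavit), but O(audit_prescription) is not derivable from the premises (the permission P(audit_prescription) asserts only ¬O(¬audit_prescription), not O(audit_prescription)), so it does not yield O(¬reconcile_affidavit).
No other premise forces O(¬reconcile_affidavit). An ideal world satisfying every premise can still have reconcile_affidavit true, so F(reconcile_affidavit) is not derivable.

No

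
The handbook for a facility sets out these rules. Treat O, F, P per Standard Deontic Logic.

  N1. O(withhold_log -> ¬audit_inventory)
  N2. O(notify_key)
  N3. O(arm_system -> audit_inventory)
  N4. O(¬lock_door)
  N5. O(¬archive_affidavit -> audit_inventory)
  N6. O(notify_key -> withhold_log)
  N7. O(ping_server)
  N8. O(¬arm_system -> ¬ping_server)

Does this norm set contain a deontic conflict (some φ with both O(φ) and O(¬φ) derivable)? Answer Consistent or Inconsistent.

From premise 7 we have O(ping_server).
Premise 8 is O(¬arm_system -> ¬ping_server); contrapositively O(ping_server -> arm_system). Since O(ping_server) holds, K gives O(arm_system).
With premise 3, O(arm_system -> audit_inventory), the K-axiom yields O(audit_inventory).
The contrapositive of premise 1 (O(withhold_log -> ¬audit_inventory)) is O(audit_inventory -> ¬withhold_log), and O(audit_inventory) is already established, so O(¬withhold_log).
Premise 6 is O(notify_key -> withhold_log); contrapositively O(¬withhold_log -> ¬notify_key). Since O(¬withhold_log) holds, K gives O(¬notify_key).
But premise 2 directly asserts O(notify_key).
We now have both O(¬notify_key) and O(notify_key) — notify_key is simultaneously obligatory and forbidden, violating the D-axiom.

Inconsistent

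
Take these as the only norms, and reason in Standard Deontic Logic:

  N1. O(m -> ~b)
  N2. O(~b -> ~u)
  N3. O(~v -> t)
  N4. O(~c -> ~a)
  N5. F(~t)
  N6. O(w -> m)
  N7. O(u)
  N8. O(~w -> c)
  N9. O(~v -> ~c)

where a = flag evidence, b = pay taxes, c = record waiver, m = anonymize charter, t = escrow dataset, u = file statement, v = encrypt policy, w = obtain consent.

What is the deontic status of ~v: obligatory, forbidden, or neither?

Premise 7 states O(u) outright.
Premise 2, O(~b -> ~u), contraposes to O(u -> b); with O(u) we get O(b).
The contrapositive of premise 1 (O(m -> ~b)) is O(b -> ~m), and O(b) is already established, so O(~m).
Premise 6, O(w -> m), contraposes to O(~m -> ~w); with O(~m) we get O(~w).
From O(~w) and premise 8, O(~w -> c), we obtain O(c).
Premise 9, O(~v -> ~c), contraposes to O(c -> v); with O(c) we get O(v).
Premises 3, 4, 5 do not contribute to this derivation.
Thus O(v), which is F(~v): ~v is forbidden.

Forbidden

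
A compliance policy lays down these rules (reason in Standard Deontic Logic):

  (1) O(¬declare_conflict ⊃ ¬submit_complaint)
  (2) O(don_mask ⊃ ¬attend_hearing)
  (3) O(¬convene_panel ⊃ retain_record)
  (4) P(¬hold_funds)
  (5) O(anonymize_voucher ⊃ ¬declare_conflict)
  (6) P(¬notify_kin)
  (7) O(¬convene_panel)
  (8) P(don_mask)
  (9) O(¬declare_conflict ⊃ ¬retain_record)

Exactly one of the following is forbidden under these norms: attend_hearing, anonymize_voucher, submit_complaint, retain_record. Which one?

anonymize_voucher

Premise 7 gives O(¬convene_panel).
Applying K to premise 3 (O(¬convene_panel ⊃ retain_record)) and O(¬convene_panel) yields O(retain_record).
Premise 9, O(¬declare_conflict ⊃ ¬retain_record), contraposes to O(retain_record ⊃ declare_conflict); with O(retain_record) we get O(declare_conflict).
Premise 5, O(anonymize_voucher ⊃ ¬declare_conflict), contraposes to O(declare_conflict ⊃ ¬anonymize_voucher); with O(declare_conflict) we get O(¬anonymize_voucher).
So O(¬anonymize_voucher) holds, i.e. anonymize_voucher is forbidden. None of the other listed options is forbidden under the premises.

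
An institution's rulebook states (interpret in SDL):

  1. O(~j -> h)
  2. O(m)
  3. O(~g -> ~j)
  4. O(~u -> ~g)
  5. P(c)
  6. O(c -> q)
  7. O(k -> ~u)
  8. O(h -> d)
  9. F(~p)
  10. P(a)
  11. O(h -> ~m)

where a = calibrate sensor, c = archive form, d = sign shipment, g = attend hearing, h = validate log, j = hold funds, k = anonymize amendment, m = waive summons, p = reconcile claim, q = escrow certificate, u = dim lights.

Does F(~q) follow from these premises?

No

Premise 6 is O(c -> q), but O(c) is not derivable from the premises (the permission P(c) asserts only ~O(~c), not O(c)), so it does not yield O(q).
No other premise forces O(q). An ideal world satisfying every premise can still have ~q true, so F(~q) is not derivable.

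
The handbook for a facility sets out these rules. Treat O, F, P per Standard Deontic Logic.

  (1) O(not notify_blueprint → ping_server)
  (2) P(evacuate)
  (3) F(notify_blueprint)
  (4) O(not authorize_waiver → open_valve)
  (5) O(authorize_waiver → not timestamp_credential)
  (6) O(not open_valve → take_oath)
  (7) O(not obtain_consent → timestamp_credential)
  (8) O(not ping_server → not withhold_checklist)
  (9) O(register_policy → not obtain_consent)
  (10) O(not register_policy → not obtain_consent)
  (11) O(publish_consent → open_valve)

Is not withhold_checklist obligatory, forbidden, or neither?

Neither

Premise 8 is O(not ping_server → not withhold_checklist), but O(not ping_server) is not derivable from the premises, so it does not yield O(not withhold_checklist).
No premise or chain of K-axiom applications forces O(not withhold_checklist), and none forces O(withhold_checklist). So not withhold_checklist is neither obligatory nor forbidden under these norms.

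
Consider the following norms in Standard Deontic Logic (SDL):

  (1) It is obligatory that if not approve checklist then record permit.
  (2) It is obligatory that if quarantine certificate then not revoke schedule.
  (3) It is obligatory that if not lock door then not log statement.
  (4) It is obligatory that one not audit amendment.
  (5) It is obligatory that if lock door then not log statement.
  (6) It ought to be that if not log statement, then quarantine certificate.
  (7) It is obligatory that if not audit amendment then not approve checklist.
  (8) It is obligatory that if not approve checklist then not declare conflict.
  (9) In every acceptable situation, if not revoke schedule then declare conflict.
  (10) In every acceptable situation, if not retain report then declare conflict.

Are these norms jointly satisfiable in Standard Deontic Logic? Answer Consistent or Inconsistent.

Inconsistent

By case analysis on ¬lock_door: premise 3 gives O(¬lock_door → ¬log_statement) and premise 5 gives O(lock_door → ¬log_statement), so O(¬log_statement) either way.
With premise 6, O(¬log_statement → quarantine_certificate), the K-axiom yields O(quarantine_certificate).
Applying K to premise 2 (O(quarantine_certificate → ¬revoke_schedule)) and O(quarantine_certificate) yields O(¬revoke_schedule).
From O(¬revoke_schedule) and premise 9, O(¬revoke_schedule → declare_conflict), we obtain O(declare_conflict).
Premise 8, O(¬approve_checklist → ¬declare_conflict), contraposes to O(declare_conflict → approve_checklist); with O(declare_conflict) we get O(approve_checklist).
Premise 7, O(¬audit_amendment → ¬approve_checklist), contraposes to O(approve_checklist → audit_amendment); with O(approve_checklist) we get O(audit_amendment).
However, premise 4 gives O(¬audit_amendment).
We now have both O(audit_amendment) and O(¬audit_amendment) — audit_amendment is simultaneously obligatory and forbidden, violating the D-axiom.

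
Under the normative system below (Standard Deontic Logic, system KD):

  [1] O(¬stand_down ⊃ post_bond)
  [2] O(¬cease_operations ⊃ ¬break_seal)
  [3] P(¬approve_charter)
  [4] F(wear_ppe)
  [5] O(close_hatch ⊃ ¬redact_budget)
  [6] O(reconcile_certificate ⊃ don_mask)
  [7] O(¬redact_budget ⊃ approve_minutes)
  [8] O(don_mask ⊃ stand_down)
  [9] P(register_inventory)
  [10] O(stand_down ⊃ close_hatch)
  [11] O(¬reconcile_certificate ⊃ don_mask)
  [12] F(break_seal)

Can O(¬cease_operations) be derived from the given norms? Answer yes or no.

Premise 2 is O(¬cease_operations ⊃ ¬break_seal); even if O(¬break_seal) held, inferring O(¬cease_operations) would be affirming the consequent — invalid.
No other premise forces O(¬cease_operations). An ideal world satisfying every premise can still have ¬cease_operations false, so O(¬cease_operations) is not derivable.

No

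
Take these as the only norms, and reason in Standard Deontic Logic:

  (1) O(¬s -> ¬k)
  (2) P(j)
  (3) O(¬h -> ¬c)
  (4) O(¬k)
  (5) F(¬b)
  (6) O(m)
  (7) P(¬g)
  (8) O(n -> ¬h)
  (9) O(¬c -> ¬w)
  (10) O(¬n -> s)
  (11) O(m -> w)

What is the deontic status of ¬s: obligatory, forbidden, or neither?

Premise 6 gives O(m).
Premise 11 is O(m -> w); since O(m), deontic closure gives O(w).
Premise 9 is O(¬c -> ¬w); contrapositively O(w -> c). Since O(w) holds, K gives O(c).
Premise 3, O(¬h -> ¬c), contraposes to O(c -> h); with O(c) we get O(h).
Premise 8 is O(n -> ¬h); contrapositively O(h -> ¬n). Since O(h) holds, K gives O(¬n).
From O(¬n) and premise 10, O(¬n -> s), we obtain O(s).
Premises 1, 2, 4, 5, 7 do not contribute to this derivation.
Thus O(s), which is F(¬s): ¬s is forbidden.

Forbidden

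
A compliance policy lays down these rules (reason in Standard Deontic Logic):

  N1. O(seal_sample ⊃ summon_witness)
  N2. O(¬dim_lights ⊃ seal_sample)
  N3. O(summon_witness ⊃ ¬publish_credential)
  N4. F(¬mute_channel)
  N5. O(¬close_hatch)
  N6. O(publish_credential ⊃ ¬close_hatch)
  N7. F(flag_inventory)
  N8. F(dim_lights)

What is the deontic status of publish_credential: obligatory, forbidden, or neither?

Forbidden

F(dim_lights) at premise 8 means O(¬dim_lights).
Applying K to premise 2 (O(¬dim_lights ⊃ seal_sample)) and O(¬dim_lights) yields O(seal_sample).
With premise 1, O(seal_sample ⊃ summon_witness), the K-axiom yields O(summon_witness).
From O(summon_witness) and premise 3, O(summon_witness ⊃ ¬publish_credential), we obtain O(¬publish_credential).
Premises 4, 5, 6, 7 do not contribute to this derivation.
Thus O(¬publish_credential), which is F(publish_credential): publish_credential is forbidden.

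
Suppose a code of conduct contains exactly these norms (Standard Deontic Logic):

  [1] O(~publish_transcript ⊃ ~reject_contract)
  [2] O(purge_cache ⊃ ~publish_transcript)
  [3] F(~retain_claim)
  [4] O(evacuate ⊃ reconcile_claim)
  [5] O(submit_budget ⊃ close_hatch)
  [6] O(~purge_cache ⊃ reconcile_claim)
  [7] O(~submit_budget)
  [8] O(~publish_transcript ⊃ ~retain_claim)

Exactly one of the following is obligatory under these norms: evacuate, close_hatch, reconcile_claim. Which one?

F(~retain_claim) at premise 3 means O(retain_claim).
Premise 8, O(~publish_transcript ⊃ ~retain_claim), contraposes to O(retain_claim ⊃ publish_transcript); with O(retain_claim) we get O(publish_transcript).
The contrapositive of premise 2 (O(purge_cache ⊃ ~publish_transcript)) is O(publish_transcript ⊃ ~purge_cache), and O(publish_transcript) is already established, so O(~purge_cache).
Premise 6 is O(~purge_cache ⊃ reconcile_claim); since O(~purge_cache), deontic closure gives O(reconcile_claim).
So O(reconcile_claim) holds — reconcile_claim is obligatory. None of the other listed options is made obligatory by any chain of premises.

reconcile_claim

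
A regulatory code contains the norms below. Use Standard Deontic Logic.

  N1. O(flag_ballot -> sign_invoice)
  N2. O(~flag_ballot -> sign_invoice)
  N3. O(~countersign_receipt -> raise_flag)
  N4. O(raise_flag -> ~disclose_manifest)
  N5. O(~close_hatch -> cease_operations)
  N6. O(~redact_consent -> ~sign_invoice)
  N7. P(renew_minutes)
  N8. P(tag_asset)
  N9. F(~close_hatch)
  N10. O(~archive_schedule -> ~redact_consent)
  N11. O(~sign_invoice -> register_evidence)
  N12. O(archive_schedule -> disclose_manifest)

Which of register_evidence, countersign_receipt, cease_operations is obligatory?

Premises 2 and 1 are O(~flag_ballot -> sign_invoice) and O(flag_ballot -> sign_invoice); every ideal world satisfies ~flag_ballot or flag_ballot, so in either case sign_invoice holds — hence O(sign_invoice).
The contrapositive of premise 6 (O(~redact_consent -> ~sign_invoice)) is O(sign_invoice -> redact_consent), and O(sign_invoice) is already established, so O(redact_consent).
Premise 10 is O(~archive_schedule -> ~redact_consent); contrapositively O(redact_consent -> archive_schedule). Since O(redact_consent) holds, K gives O(archive_schedule).
With premise 12, O(archive_schedule -> disclose_manifest), the K-axiom yields O(disclose_manifest).
Premise 4, O(raise_flag -> ~disclose_manifest), contraposes to O(disclose_manifest -> ~raise_flag); with O(disclose_manifest) we get O(~raise_flag).
The contrapositive of premise 3 (O(~countersign_receipt -> raise_flag)) is O(~raise_flag -> countersign_receipt), and O(~raise_flag) is already established, so O(countersign_receipt).
So O(countersign_receipt) holds — countersign_receipt is obligatory. None of the other listed options is made obligatory by any chain of premises.

countersign_receipt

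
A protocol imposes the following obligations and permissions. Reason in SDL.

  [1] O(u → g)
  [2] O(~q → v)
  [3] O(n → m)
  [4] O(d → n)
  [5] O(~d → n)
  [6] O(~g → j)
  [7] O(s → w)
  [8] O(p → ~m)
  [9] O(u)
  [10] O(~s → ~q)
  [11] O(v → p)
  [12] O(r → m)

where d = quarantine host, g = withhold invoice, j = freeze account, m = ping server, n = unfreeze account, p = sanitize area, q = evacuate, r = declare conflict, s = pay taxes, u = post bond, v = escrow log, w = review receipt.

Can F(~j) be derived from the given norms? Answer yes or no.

Premise 6 is O(~g → j), but O(~g) is not derivable from the premises, so it does not yield O(j).
No other premise forces O(j). An ideal world satisfying every premise can still have ~j true, so F(~j) is not derivable.

No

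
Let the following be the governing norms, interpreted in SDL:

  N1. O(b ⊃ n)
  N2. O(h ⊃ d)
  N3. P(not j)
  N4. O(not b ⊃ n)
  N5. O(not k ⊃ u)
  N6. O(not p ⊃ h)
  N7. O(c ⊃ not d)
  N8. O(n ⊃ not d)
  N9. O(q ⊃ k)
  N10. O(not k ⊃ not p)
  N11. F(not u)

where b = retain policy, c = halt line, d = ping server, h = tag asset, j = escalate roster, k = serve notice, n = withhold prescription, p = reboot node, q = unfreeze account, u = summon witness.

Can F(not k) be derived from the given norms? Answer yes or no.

By case analysis on not b: premise 4 gives O(not b ⊃ n) and premise 1 gives O(b ⊃ n), so O(n) either way.
Premise 8 is O(n ⊃ not d); since O(n), deontic closure gives O(not d).
Premise 2 is O(h ⊃ d); contrapositively O(not d ⊃ not h). Since O(not d) holds, K gives O(not h).
Premise 6 is O(not p ⊃ h); contrapositively O(not h ⊃ p). Since O(not h) holds, K gives O(p).
The contrapositive of premise 10 (O(not k ⊃ not p)) is O(p ⊃ k), and O(p) is already established, so O(k).
Premises 3, 5, 7, 9, 11 do not contribute to this derivation.
So O(k) holds, i.e. F(not k). The claim follows.

Yes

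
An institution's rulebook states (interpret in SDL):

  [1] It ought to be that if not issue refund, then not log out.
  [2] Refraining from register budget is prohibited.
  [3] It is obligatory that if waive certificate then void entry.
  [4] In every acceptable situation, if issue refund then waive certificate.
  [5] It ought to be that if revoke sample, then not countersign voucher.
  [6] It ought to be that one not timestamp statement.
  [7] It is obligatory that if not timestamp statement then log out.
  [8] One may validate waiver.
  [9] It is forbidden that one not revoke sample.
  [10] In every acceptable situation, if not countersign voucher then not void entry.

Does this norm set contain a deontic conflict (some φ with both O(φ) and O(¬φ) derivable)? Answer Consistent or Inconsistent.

Inconsistent

Premise 6 states O(¬timestamp_statement) outright.
From O(¬timestamp_statement) and premise 7, O(¬timestamp_statement → log_out), we obtain O(log_out).
Premise 1 is O(¬issue_refund → ¬log_out); contrapositively O(log_out → issue_refund). Since O(log_out) holds, K gives O(issue_refund).
From O(issue_refund) and premise 4, O(issue_refund → waive_certificate), we obtain O(waive_certificate).
Premise 3 is O(waive_certificate → void_entry); since O(waive_certificate), deontic closure gives O(void_entry).
The contrapositive of premise 10 (O(¬countersign_voucher → ¬void_entry)) is O(void_entry → countersign_voucher), and O(void_entry) is already established, so O(countersign_voucher).
The contrapositive of premise 5 (O(revoke_sample → ¬countersign_voucher)) is O(countersign_voucher → ¬revoke_sample), and O(countersign_voucher) is already established, so O(¬revoke_sample).
Yet premise 9 is F(¬revoke_sample), i.e. O(revoke_sample).
We now have both O(¬revoke_sample) and O(revoke_sample) — revoke_sample is simultaneously obligatory and forbidden, violating the D-axiom.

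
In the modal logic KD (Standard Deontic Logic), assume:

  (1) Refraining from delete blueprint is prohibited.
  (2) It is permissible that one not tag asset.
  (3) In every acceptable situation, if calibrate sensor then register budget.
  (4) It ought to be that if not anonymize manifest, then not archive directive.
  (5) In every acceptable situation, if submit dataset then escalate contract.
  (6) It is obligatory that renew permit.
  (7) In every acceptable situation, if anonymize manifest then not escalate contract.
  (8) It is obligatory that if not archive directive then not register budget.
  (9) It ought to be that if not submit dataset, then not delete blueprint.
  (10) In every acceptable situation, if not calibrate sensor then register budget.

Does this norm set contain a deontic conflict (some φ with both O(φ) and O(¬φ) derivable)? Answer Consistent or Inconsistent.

Inconsistent

Premises 3 and 10 are O(calibrate_sensor → register_budget) and O(¬calibrate_sensor → register_budget); every ideal world satisfies calibrate_sensor or ¬calibrate_sensor, so in either case register_budget holds — hence O(register_budget).
Premise 8 is O(¬archive_directive → ¬register_budget); contrapositively O(register_budget → archive_directive). Since O(register_budget) holds, K gives O(archive_directive).
Premise 4, O(¬anonymize_manifest → ¬archive_directive), contraposes to O(archive_directive → anonymize_manifest); with O(archive_directive) we get O(anonymize_manifest).
With premise 7, O(anonymize_manifest → ¬escalate_contract), the K-axiom yields O(¬escalate_contract).
The contrapositive of premise 5 (O(submit_dataset → escalate_contract)) is O(¬escalate_contract → ¬submit_dataset), and O(¬escalate_contract) is already established, so O(¬submit_dataset).
Applying K to premise 9 (O(¬submit_dataset → ¬delete_blueprint)) and O(¬submit_dataset) yields O(¬delete_blueprint).
But premise 1, F(¬delete_blueprint), means O(delete_blueprint).
We now have both O(¬delete_blueprint) and O(delete_blueprint) — delete_blueprint is simultaneously obligatory and forbidden, violating the D-axiom.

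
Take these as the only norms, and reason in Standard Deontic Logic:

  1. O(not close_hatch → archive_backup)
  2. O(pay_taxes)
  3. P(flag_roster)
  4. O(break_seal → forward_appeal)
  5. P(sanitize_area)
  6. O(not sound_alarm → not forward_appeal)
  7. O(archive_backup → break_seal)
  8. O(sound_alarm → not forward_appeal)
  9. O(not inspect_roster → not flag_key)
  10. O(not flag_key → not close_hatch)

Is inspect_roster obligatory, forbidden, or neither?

Obligatory

Premises 8 and 6 are O(sound_alarm → not forward_appeal) and O(not sound_alarm → not forward_appeal); every ideal world satisfies sound_alarm or not sound_alarm, so in either case not forward_appeal holds — hence O(not forward_appeal).
Premise 4 is O(break_seal → forward_appeal); contrapositively O(not forward_appeal → not break_seal). Since O(not forward_appeal) holds, K gives O(not break_seal).
The contrapositive of premise 7 (O(archive_backup → break_seal)) is O(not break_seal → not archive_backup), and O(not break_seal) is already established, so O(not archive_backup).
The contrapositive of premise 1 (O(not close_hatch → archive_backup)) is O(not archive_backup → close_hatch), and O(not archive_backup) is already established, so O(close_hatch).
Premise 10, O(not flag_key → not close_hatch), contraposes to O(close_hatch → flag_key); with O(close_hatch) we get O(flag_key).
Premise 9 is O(not inspect_roster → not flag_key); contrapositively O(flag_key → inspect_roster). Since O(flag_key) holds, K gives O(inspect_roster).
Premises 2, 3, 5 do not contribute to this derivation.
Hence inspect_roster is obligatory.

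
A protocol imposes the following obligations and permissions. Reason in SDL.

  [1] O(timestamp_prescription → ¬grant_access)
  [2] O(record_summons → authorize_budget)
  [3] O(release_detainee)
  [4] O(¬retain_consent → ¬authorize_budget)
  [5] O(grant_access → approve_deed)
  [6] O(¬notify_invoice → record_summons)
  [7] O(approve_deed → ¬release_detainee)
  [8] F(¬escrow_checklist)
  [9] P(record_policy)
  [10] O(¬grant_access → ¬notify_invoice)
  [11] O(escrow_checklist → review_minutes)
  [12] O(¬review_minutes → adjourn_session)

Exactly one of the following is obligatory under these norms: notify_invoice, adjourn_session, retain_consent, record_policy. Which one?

From premise 3 we have O(release_detainee).
Premise 7 is O(approve_deed → ¬release_detainee); contrapositively O(release_detainee → ¬approve_deed). Since O(release_detainee) holds, K gives O(¬approve_deed).
The contrapositive of premise 5 (O(grant_access → approve_deed)) is O(¬approve_deed → ¬grant_access), and O(¬approve_deed) is already established, so O(¬grant_access).
With premise 10, O(¬grant_access → ¬notify_invoice), the K-axiom yields O(¬notify_invoice).
Premise 6 is O(¬notify_invoice → record_summons); since O(¬notify_invoice), deontic closure gives O(record_summons).
Applying K to premise 2 (O(record_summons → authorize_budget)) and O(record_summons) yields O(authorize_budget).
The contrapositive of premise 4 (O(¬retain_consent → ¬authorize_budget)) is O(authorize_budget → retain_consent), and O(authorize_budget) is already established, so O(retain_consent).
So O(retain_consent) holds — retain_consent is obligatory. None of the other listed options is made obligatory by any chain of premises.

retain_consent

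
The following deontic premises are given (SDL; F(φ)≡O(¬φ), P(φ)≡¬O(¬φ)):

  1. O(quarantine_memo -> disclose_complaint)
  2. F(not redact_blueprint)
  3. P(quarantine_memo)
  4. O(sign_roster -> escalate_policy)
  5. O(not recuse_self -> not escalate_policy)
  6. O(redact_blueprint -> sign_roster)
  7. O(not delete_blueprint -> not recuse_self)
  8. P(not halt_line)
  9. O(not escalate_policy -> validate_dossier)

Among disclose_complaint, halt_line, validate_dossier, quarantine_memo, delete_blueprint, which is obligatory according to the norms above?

delete_blueprint

Premise 2, F(not redact_blueprint), is equivalent to O(redact_blueprint).
From O(redact_blueprint) and premise 6, O(redact_blueprint -> sign_roster), we obtain O(sign_roster).
Applying K to premise 4 (O(sign_roster -> escalate_policy)) and O(sign_roster) yields O(escalate_policy).
Premise 5, O(not recuse_self -> not escalate_policy), contraposes to O(escalate_policy -> recuse_self); with O(escalate_policy) we get O(recuse_self).
Premise 7 is O(not delete_blueprint -> not recuse_self); contrapositively O(recuse_self -> delete_blueprint). Since O(recuse_self) holds, K gives O(delete_blueprint).
So O(delete_blueprint) holds — delete_blueprint is obligatory. None of the other listed options is made obligatory by any chain of premises.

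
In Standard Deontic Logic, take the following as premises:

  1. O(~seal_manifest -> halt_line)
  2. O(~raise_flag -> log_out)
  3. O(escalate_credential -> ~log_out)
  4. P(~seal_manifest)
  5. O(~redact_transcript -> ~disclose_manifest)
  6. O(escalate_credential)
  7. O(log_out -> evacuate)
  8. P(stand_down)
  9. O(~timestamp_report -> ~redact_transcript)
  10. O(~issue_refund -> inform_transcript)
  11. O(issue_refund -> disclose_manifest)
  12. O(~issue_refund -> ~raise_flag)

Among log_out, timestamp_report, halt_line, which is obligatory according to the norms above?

From premise 6 we have O(escalate_credential).
From O(escalate_credential) and premise 3, O(escalate_credential -> ~log_out), we obtain O(~log_out).
Premise 2 is O(~raise_flag -> log_out); contrapositively O(~log_out -> raise_flag). Since O(~log_out) holds, K gives O(raise_flag).
Premise 12, O(~issue_refund -> ~raise_flag), contraposes to O(raise_flag -> issue_refund); with O(raise_flag) we get O(issue_refund).
From O(issue_refund) and premise 11, O(issue_refund -> disclose_manifest), we obtain O(disclose_manifest).
Premise 5 is O(~redact_transcript -> ~disclose_manifest); contrapositively O(disclose_manifest -> redact_transcript). Since O(disclose_manifest) holds, K gives O(redact_transcript).
The contrapositive of premise 9 (O(~timestamp_report -> ~redact_transcript)) is O(redact_transcript -> timestamp_report), and O(redact_transcript) is already established, so O(timestamp_report).
So O(timestamp_report) holds — timestamp_report is obligatory. None of the other listed options is made obligatory by any chain of premises.

timestamp_report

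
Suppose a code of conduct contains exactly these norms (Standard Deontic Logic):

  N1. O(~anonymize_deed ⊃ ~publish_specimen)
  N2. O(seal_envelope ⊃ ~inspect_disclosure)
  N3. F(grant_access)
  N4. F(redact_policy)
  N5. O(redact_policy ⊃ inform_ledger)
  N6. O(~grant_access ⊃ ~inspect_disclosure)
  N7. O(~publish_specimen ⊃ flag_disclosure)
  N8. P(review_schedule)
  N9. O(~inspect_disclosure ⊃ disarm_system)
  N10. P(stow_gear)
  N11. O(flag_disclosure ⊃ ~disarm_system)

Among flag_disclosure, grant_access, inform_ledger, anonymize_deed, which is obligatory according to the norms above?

Premise 3 is F(grant_access), i.e. O(~grant_access).
Applying K to premise 6 (O(~grant_access ⊃ ~inspect_disclosure)) and O(~grant_access) yields O(~inspect_disclosure).
Applying K to premise 9 (O(~inspect_disclosure ⊃ disarm_system)) and O(~inspect_disclosure) yields O(disarm_system).
Premise 11, O(flag_disclosure ⊃ ~disarm_system), contraposes to O(disarm_system ⊃ ~flag_disclosure); with O(disarm_system) we get O(~flag_disclosure).
Premise 7, O(~publish_specimen ⊃ flag_disclosure), contraposes to O(~flag_disclosure ⊃ publish_specimen); with O(~flag_disclosure) we get O(publish_specimen).
Premise 1 is O(~anonymize_deed ⊃ ~publish_specimen); contrapositively O(publish_specimen ⊃ anonymize_deed). Since O(publish_specimen) holds, K gives O(anonymize_deed).
So O(anonymize_deed) holds — anonymize_deed is obligatory. None of the other listed options is made obligatory by any chain of premises.

anonymize_deed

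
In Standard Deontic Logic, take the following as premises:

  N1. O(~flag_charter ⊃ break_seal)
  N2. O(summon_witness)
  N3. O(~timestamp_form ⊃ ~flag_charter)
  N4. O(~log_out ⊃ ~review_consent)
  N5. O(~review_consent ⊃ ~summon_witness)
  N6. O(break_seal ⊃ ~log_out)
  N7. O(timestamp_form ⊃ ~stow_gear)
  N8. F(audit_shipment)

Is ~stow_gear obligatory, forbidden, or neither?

Obligatory

Premise 2 states O(summon_witness) outright.
The contrapositive of premise 5 (O(~review_consent ⊃ ~summon_witness)) is O(summon_witness ⊃ review_consent), and O(summon_witness) is already established, so O(review_consent).
The contrapositive of premise 4 (O(~log_out ⊃ ~review_consent)) is O(review_consent ⊃ log_out), and O(review_consent) is already established, so O(log_out).
Premise 6 is O(break_seal ⊃ ~log_out); contrapositively O(log_out ⊃ ~break_seal). Since O(log_out) holds, K gives O(~break_seal).
Premise 1 is O(~flag_charter ⊃ break_seal); contrapositively O(~break_seal ⊃ flag_charter). Since O(~break_seal) holds, K gives O(flag_charter).
Premise 3, O(~timestamp_form ⊃ ~flag_charter), contraposes to O(flag_charter ⊃ timestamp_form); with O(flag_charter) we get O(timestamp_form).
From O(timestamp_form) and premise 7, O(timestamp_form ⊃ ~stow_gear), we obtain O(~stow_gear).
Premise 8 does not contribute to this derivation.
Hence ~stow_gear is obligatory.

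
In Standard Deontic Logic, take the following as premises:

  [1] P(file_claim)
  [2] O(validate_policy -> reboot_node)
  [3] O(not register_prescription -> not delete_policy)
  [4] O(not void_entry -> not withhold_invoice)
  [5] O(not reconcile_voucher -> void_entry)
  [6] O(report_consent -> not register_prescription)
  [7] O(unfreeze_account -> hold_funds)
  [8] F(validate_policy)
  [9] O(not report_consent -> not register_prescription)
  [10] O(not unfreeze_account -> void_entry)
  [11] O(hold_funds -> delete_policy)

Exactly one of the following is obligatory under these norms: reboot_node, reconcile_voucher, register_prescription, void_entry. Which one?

Premises 9 and 6 are O(not report_consent -> not register_prescription) and O(report_consent -> not register_prescription); every ideal world satisfies not report_consent or report_consent, so in either case not register_prescription holds — hence O(not register_prescription).
From O(not register_prescription) and premise 3, O(not register_prescription -> not delete_policy), we obtain O(not delete_policy).
The contrapositive of premise 11 (O(hold_funds -> delete_policy)) is O(not delete_policy -> not hold_funds), and O(not delete_policy) is already established, so O(not hold_funds).
Premise 7, O(unfreeze_account -> hold_funds), contraposes to O(not hold_funds -> not unfreeze_account); with O(not hold_funds) we get O(not unfreeze_account).
Applying K to premise 10 (O(not unfreeze_account -> void_entry)) and O(not unfreeze_account) yields O(void_entry).
So O(void_entry) holds — void_entry is obligatory. None of the other listed options is made obligatory by any chain of premises.

void_entry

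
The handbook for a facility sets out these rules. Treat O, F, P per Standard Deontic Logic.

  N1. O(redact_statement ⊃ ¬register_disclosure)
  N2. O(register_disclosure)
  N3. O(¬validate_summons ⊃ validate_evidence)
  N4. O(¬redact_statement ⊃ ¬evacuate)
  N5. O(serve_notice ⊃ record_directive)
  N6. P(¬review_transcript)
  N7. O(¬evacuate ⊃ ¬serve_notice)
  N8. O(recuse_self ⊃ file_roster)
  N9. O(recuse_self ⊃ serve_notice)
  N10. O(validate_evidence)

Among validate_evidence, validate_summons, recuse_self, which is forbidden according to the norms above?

Premise 2 states O(register_disclosure) outright.
The contrapositive of premise 1 (O(redact_statement ⊃ ¬register_disclosure)) is O(register_disclosure ⊃ ¬redact_statement), and O(register_disclosure) is already established, so O(¬redact_statement).
Premise 4 is O(¬redact_statement ⊃ ¬evacuate); since O(¬redact_statement), deontic closure gives O(¬evacuate).
With premise 7, O(¬evacuate ⊃ ¬serve_notice), the K-axiom yields O(¬serve_notice).
Premise 9, O(recuse_self ⊃ serve_notice), contraposes to O(¬serve_notice ⊃ ¬recuse_self); with O(¬serve_notice) we get O(¬recuse_self).
So O(¬recuse_self) holds, i.e. recuse_self is forbidden. None of the other listed options is forbidden under the premises.

recuse_self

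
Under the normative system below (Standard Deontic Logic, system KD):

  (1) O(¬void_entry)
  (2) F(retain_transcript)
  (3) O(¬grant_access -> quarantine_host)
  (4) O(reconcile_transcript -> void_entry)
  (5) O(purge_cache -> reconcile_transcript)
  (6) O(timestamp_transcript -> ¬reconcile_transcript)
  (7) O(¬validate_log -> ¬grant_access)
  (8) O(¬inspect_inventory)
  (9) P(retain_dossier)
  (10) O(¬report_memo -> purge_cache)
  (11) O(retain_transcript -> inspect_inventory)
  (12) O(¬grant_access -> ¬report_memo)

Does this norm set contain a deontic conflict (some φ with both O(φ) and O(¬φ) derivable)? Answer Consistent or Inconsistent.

Premise 11 is O(retain_transcript -> inspect_inventory), but O(retain_transcript) is not derivable from the premises, so it does not yield O(inspect_inventory).
So O(inspect_inventory) is not derivable, and the apparent clash with O(¬inspect_inventory) does not arise.
A world satisfying every obligation exists (e.g. grant_access=true, inspect_inventory=false, purge_cache=false, quarantine_host=false, reconcile_transcript=false, report_memo=true, retain_dossier=false, retain_transcript=false, timestamp_transcript=false, validate_log=true, void_entry=false); no atom is both obligatory and forbidden, so the set is consistent.

Consistent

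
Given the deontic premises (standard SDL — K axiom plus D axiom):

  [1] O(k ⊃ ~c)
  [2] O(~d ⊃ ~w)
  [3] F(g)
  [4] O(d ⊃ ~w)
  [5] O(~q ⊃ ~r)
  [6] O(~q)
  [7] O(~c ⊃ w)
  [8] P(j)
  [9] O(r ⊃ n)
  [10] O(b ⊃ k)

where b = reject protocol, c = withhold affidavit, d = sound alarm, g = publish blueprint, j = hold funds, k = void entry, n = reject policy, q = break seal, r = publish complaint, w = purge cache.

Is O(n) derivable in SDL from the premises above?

Premise 9 is O(r ⊃ n), but O(r) is not derivable from the premises, so it does not yield O(n).
No other premise forces O(n). An ideal world satisfying every premise can still have n false, so O(n) is not derivable.

No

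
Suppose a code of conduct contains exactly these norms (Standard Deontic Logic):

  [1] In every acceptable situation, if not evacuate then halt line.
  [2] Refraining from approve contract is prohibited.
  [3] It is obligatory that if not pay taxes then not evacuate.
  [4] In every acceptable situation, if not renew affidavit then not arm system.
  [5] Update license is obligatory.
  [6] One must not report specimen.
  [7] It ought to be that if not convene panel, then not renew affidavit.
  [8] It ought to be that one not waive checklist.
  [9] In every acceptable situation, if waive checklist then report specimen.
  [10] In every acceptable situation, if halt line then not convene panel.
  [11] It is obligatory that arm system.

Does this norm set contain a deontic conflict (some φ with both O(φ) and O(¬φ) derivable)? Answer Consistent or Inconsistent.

Premise 9 is O(waive_checklist → report_specimen), but O(waive_checklist) is not derivable from the premises, so it does not yield O(report_specimen).
So O(report_specimen) is not derivable, and the apparent clash with O(¬report_specimen) does not arise.
A world satisfying every obligation exists (e.g. approve_contract=true, arm_system=true, convene_panel=true, evacuate=true, halt_line=false, pay_taxes=true, renew_affidavit=true, report_specimen=false, update_license=true, waive_checklist=false); no atom is both obligatory and forbidden, so the set is consistent.

Consistent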